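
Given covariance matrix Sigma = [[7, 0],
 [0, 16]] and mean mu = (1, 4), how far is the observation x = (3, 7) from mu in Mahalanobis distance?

Step 1 — centre the observation: (x - mu) = (2, 3).

Step 2 — invert Sigma. det(Sigma) = 7·16 - (0)² = 112.
  Sigma^{-1} = (1/det) · [[d, -b], [-b, a]] = [[0.1429, 0],
 [0, 0.0625]].

Step 3 — form the quadratic (x - mu)^T · Sigma^{-1} · (x - mu):
  Sigma^{-1} · (x - mu) = (0.2857, 0.1875).
  (x - mu)^T · [Sigma^{-1} · (x - mu)] = (2)·(0.2857) + (3)·(0.1875) = 1.1339.

Step 4 — take square root: d = √(1.1339) ≈ 1.0649.

d(x, mu) = √(1.1339) ≈ 1.0649


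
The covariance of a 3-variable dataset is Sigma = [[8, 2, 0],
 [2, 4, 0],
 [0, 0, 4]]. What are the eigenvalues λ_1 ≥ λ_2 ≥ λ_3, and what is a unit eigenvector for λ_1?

Step 1 — characteristic polynomial p(λ) = det(λI - Sigma) = λ³ - tr·λ² + c_1·λ - det, where tr = trace, c_1 = sum of the principal 2×2 minors, det = det(Sigma):
  tr = 8 + 4 + 4 = 16,
  c_1 = (8·4 - (2)²) + (8·4 - (0)²) + (4·4 - (0)²) = 28 + 32 + 16 = 76,
  det = 8·(4·4 - (0)²) - (2)·((2)·4 - (0)·(0)) + (0)·((2)·(0) - 4·(0)) = 8·(16) - (2)·(8) + (0)·(0) = 112.
  So p(λ) = λ³ - 16λ² + 76λ - 112.
Step 2 — look for an integer root (rational root theorem: any rational root is an integer divisor of 112). Testing λ = 4:
  p(4) = 64 - 256 + 304 - 112 = 0  ✓
  Dividing out (λ - 4): p(λ) = (λ - 4)(λ² - 12λ + 28).
Step 3 — remaining eigenvalues from the quadratic λ² - 12λ + 28 = 0:
  Δ = 12² - 4·28 = 144 - 112 = 32,  λ = (12 ± √32)/2 = (12 ± 5.6569)/2 ≈ 8.8284 or 3.1716.
  Sorted: λ_1 = 8.8284,  λ_2 = 4,  λ_3 = 3.1716  (check: sum = 16 = tr ✓).

Step 4 — unit eigenvector for λ_1 ≈ 8.8284: v spans the null space of (Sigma - λ_1 I), whose rows are
  r_1 = (-0.8284, 2, 0),  r_2 = (2, -4.8284, 0),  r_3 = (0, 0, -4.8284).
  v is orthogonal to every row, so take v ∝ r_1 × r_3 = ((2)·(-4.8284) - (0)·(0), (0)·(0) - (-0.8284)·(-4.8284), (-0.8284)·(0) - (2)·(0)) ≈ (-9.6569, -4, 0).
  Rescale (multiply by -1 so the first nonzero entry is positive): u = (9.6569, 4, 0).
  ||u|| = √((9.6569)² + (4)² + (0)²) = √(109.2548) ≈ 10.4525,  v_1 = u/||u|| ≈ (0.9239, 0.3827, 0) (||v_1|| = 1).

λ_1 = 8.8284,  λ_2 = 4,  λ_3 = 3.1716;  v_1 ≈ (0.9239, 0.3827, 0)


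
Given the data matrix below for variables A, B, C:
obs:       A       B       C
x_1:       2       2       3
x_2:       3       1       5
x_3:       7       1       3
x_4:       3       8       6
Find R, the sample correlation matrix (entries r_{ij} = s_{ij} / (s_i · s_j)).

Step 1 — column means:
  mean(A) = (2 + 3 + 7 + 3) / 4 = 15/4 = 3.75
  mean(B) = (2 + 1 + 1 + 8) / 4 = 12/4 = 3
  mean(C) = (3 + 5 + 3 + 6) / 4 = 17/4 = 4.25

Step 2 — sample variances and covariances s[i,j] = (1/(n-1)) · Σ_k (x_{k,i} - mean_i) · (x_{k,j} - mean_j), with n-1 = 3:
  s[A,A] = ((-1.75)·(-1.75) + (-0.75)·(-0.75) + (3.25)·(3.25) + (-0.75)·(-0.75)) / 3 = 14.75/3 = 4.9167
  s[A,B] = ((-1.75)·(-1) + (-0.75)·(-2) + (3.25)·(-2) + (-0.75)·(5)) / 3 = -7/3 = -2.3333
  s[A,C] = ((-1.75)·(-1.25) + (-0.75)·(0.75) + (3.25)·(-1.25) + (-0.75)·(1.75)) / 3 = -3.75/3 = -1.25
  s[B,B] = ((-1)·(-1) + (-2)·(-2) + (-2)·(-2) + (5)·(5)) / 3 = 34/3 = 11.3333
  s[B,C] = ((-1)·(-1.25) + (-2)·(0.75) + (-2)·(-1.25) + (5)·(1.75)) / 3 = 11/3 = 3.6667
  s[C,C] = ((-1.25)·(-1.25) + (0.75)·(0.75) + (-1.25)·(-1.25) + (1.75)·(1.75)) / 3 = 6.75/3 = 2.25
  Sample standard deviations s_i = √(s[i,i]):
  s(A) = √(4.9167) = 2.2174
  s(B) = √(11.3333) = 3.3665
  s(C) = √(2.25) = 1.5

Step 3 — r_{ij} = s_{ij} / (s_i · s_j):
  r[A,A] = 1 (diagonal).
  r[A,B] = -2.3333 / (2.2174 · 3.3665) = -2.3333 / 7.4647 = -0.3126
  r[A,C] = -1.25 / (2.2174 · 1.5) = -1.25 / 3.326 = -0.3758
  r[B,B] = 1 (diagonal).
  r[B,C] = 3.6667 / (3.3665 · 1.5) = 3.6667 / 5.0498 = 0.7261
  r[C,C] = 1 (diagonal).

R is symmetric with unit diagonal. Assembling:

R = [[1, -0.3126, -0.3758],
 [-0.3126, 1, 0.7261],
 [-0.3758, 0.7261, 1]]


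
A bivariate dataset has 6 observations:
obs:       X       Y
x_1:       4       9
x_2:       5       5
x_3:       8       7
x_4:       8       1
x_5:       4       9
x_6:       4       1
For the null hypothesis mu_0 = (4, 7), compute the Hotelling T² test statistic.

Step 1 — sample mean vector:
  mean(X) = (4 + 5 + 8 + 8 + 4 + 4) / 6 = 33/6 = 5.5
  mean(Y) = (9 + 5 + 7 + 1 + 9 + 1) / 6 = 32/6 = 5.3333
  x̄ = (5.5, 5.3333),  deviation x̄ - mu_0 = (5.5, 5.3333) - (4, 7) = (1.5, -1.6667).

Step 2 — sample covariance matrix, S[i,j] = (1/(n-1)) · Σ_k (x_{k,i} - mean_i) · (x_{k,j} - mean_j), divisor n-1 = 5:
  S[X,X] = ((-1.5)·(-1.5) + (-0.5)·(-0.5) + (2.5)·(2.5) + (2.5)·(2.5) + (-1.5)·(-1.5) + (-1.5)·(-1.5)) / 5 = 19.5/5 = 3.9
  S[X,Y] = ((-1.5)·(3.6667) + (-0.5)·(-0.3333) + (2.5)·(1.6667) + (2.5)·(-4.3333) + (-1.5)·(3.6667) + (-1.5)·(-4.3333)) / 5 = -11/5 = -2.2
  S[Y,Y] = ((3.6667)·(3.6667) + (-0.3333)·(-0.3333) + (1.6667)·(1.6667) + (-4.3333)·(-4.3333) + (3.6667)·(3.6667) + (-4.3333)·(-4.3333)) / 5 = 67.3333/5 = 13.4667
  S = [[3.9, -2.2],
 [-2.2, 13.4667]].

Step 3 — invert S. det(S) = 3.9·13.4667 - (-2.2)² = 47.68.
  S^{-1} = (1/det) · [[d, -b], [-b, a]] = [[0.2824, 0.0461],
 [0.0461, 0.0818]].

Step 4 — quadratic form (x̄ - mu_0)^T · S^{-1} · (x̄ - mu_0):
  S^{-1} · (x̄ - mu_0) = (0.3468, -0.0671),
  (x̄ - mu_0)^T · [...] = (1.5)·(0.3468) + (-1.6667)·(-0.0671) = 0.632.

Step 5 — scale by n: T² = 6 · 0.632 = 3.7919.

T² ≈ 3.7919


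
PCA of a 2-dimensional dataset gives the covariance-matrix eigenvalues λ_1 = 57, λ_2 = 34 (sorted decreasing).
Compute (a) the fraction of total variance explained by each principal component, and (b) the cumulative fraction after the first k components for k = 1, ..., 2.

Step 1 — total variance = trace(Sigma) = Σ λ_i = 57 + 34 = 91.

Step 2 — fraction explained by component i = λ_i / Σ λ:
  PC1: 57/91 = 0.6264
  PC2: 34/91 = 0.3736

Step 3 — cumulative fraction after k components = (λ_1 + ... + λ_k) / Σ λ:
  k = 1: 57/91 = 0.6264
  k = 2: (57 + 34)/91 = 91/91 = 1

Summary (fraction, with percent):

explained: PC1 0.6264 (62.64%), PC2 0.3736 (37.36%);  cumulative: 0.6264, 1


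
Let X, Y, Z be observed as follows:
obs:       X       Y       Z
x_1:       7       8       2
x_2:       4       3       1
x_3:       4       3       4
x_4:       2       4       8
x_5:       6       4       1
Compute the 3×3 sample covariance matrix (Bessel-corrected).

Step 1 — column means:
  mean(X) = (7 + 4 + 4 + 2 + 6) / 5 = 23/5 = 4.6
  mean(Y) = (8 + 3 + 3 + 4 + 4) / 5 = 22/5 = 4.4
  mean(Z) = (2 + 1 + 4 + 8 + 1) / 5 = 16/5 = 3.2

Step 2 — sample covariance S[i,j] = (1/(n-1)) · Σ_k (x_{k,i} - mean_i) · (x_{k,j} - mean_j), with n-1 = 4.
  S[X,X] = ((2.4)·(2.4) + (-0.6)·(-0.6) + (-0.6)·(-0.6) + (-2.6)·(-2.6) + (1.4)·(1.4)) / 4 = 15.2/4 = 3.8
  S[X,Y] = ((2.4)·(3.6) + (-0.6)·(-1.4) + (-0.6)·(-1.4) + (-2.6)·(-0.4) + (1.4)·(-0.4)) / 4 = 10.8/4 = 2.7
  S[X,Z] = ((2.4)·(-1.2) + (-0.6)·(-2.2) + (-0.6)·(0.8) + (-2.6)·(4.8) + (1.4)·(-2.2)) / 4 = -17.6/4 = -4.4
  S[Y,Y] = ((3.6)·(3.6) + (-1.4)·(-1.4) + (-1.4)·(-1.4) + (-0.4)·(-0.4) + (-0.4)·(-0.4)) / 4 = 17.2/4 = 4.3
  S[Y,Z] = ((3.6)·(-1.2) + (-1.4)·(-2.2) + (-1.4)·(0.8) + (-0.4)·(4.8) + (-0.4)·(-2.2)) / 4 = -3.4/4 = -0.85
  S[Z,Z] = ((-1.2)·(-1.2) + (-2.2)·(-2.2) + (0.8)·(0.8) + (4.8)·(4.8) + (-2.2)·(-2.2)) / 4 = 34.8/4 = 8.7

S is symmetric (S[j,i] = S[i,j]). Assembling:

S = [[3.8, 2.7, -4.4],
 [2.7, 4.3, -0.85],
 [-4.4, -0.85, 8.7]]


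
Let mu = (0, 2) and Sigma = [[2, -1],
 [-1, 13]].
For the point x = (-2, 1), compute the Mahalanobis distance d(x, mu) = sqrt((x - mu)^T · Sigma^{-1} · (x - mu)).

Step 1 — centre the observation: (x - mu) = (-2, -1).

Step 2 — invert Sigma. det(Sigma) = 2·13 - (-1)² = 25.
  Sigma^{-1} = (1/det) · [[d, -b], [-b, a]] = [[0.52, 0.04],
 [0.04, 0.08]].

Step 3 — form the quadratic (x - mu)^T · Sigma^{-1} · (x - mu):
  Sigma^{-1} · (x - mu) = (-1.08, -0.16).
  (x - mu)^T · [Sigma^{-1} · (x - mu)] = (-2)·(-1.08) + (-1)·(-0.16) = 2.32.

Step 4 — take square root: d = √(2.32) ≈ 1.5232.

d(x, mu) = √(2.32) ≈ 1.5232


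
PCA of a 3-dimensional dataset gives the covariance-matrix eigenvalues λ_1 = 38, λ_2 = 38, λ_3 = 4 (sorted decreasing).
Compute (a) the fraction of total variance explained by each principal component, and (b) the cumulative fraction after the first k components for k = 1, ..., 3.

Step 1 — total variance = trace(Sigma) = Σ λ_i = 38 + 38 + 4 = 80.

Step 2 — fraction explained by component i = λ_i / Σ λ:
  PC1: 38/80 = 0.475
  PC2: 38/80 = 0.475
  PC3: 4/80 = 0.05

Step 3 — cumulative fraction after k components = (λ_1 + ... + λ_k) / Σ λ:
  k = 1: 38/80 = 0.475
  k = 2: (38 + 38)/80 = 76/80 = 0.95
  k = 3: (38 + 38 + 4)/80 = 80/80 = 1

Summary (fraction, with percent):

explained: PC1 0.475 (47.5%), PC2 0.475 (47.5%), PC3 0.05 (5%);  cumulative: 0.475, 0.95, 1


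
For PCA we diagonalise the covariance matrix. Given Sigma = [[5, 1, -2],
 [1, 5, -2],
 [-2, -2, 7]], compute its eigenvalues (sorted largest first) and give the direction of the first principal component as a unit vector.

Step 1 — characteristic polynomial p(λ) = det(λI - Sigma) = λ³ - tr·λ² + c_1·λ - det, where tr = trace, c_1 = sum of the principal 2×2 minors, det = det(Sigma):
  tr = 5 + 5 + 7 = 17,
  c_1 = (5·5 - (1)²) + (5·7 - (-2)²) + (5·7 - (-2)²) = 24 + 31 + 31 = 86,
  det = 5·(5·7 - (-2)²) - (1)·((1)·7 - (-2)·(-2)) + (-2)·((1)·(-2) - 5·(-2)) = 5·(31) - (1)·(3) + (-2)·(8) = 136.
  So p(λ) = λ³ - 17λ² + 86λ - 136.
Step 2 — look for an integer root (rational root theorem: any rational root is an integer divisor of 136). Testing λ = 4:
  p(4) = 64 - 272 + 344 - 136 = 0  ✓
  Dividing out (λ - 4): p(λ) = (λ - 4)(λ² - 13λ + 34).
Step 3 — remaining eigenvalues from the quadratic λ² - 13λ + 34 = 0:
  Δ = 13² - 4·34 = 169 - 136 = 33,  λ = (13 ± √33)/2 = (13 ± 5.7446)/2 ≈ 9.3723 or 3.6277.
  Sorted: λ_1 = 9.3723,  λ_2 = 4,  λ_3 = 3.6277  (check: sum = 17 = tr ✓).

Step 4 — unit eigenvector for λ_1 ≈ 9.3723: v spans the null space of (Sigma - λ_1 I), whose rows are
  r_1 = (-4.3723, 1, -2),  r_2 = (1, -4.3723, -2),  r_3 = (-2, -2, -2.3723).
  v is orthogonal to every row, so take v ∝ r_1 × r_2 = ((1)·(-2) - (-2)·(-4.3723), (-2)·(1) - (-4.3723)·(-2), (-4.3723)·(-4.3723) - (1)·(1)) ≈ (-10.7446, -10.7446, 18.1168).
  Rescale (multiply by -1 so the first nonzero entry is positive): u = (10.7446, 10.7446, -18.1168).
  ||u|| = √((10.7446)² + (10.7446)² + (-18.1168)²) = √(559.1113) ≈ 23.6455,  v_1 = u/||u|| ≈ (0.4544, 0.4544, -0.7662) (||v_1|| = 1).

λ_1 = 9.3723,  λ_2 = 4,  λ_3 = 3.6277;  v_1 ≈ (0.4544, 0.4544, -0.7662)


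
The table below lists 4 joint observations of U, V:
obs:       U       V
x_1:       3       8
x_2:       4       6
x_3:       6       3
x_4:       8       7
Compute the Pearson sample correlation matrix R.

Step 1 — column means:
  mean(U) = (3 + 4 + 6 + 8) / 4 = 21/4 = 5.25
  mean(V) = (8 + 6 + 3 + 7) / 4 = 24/4 = 6

Step 2 — sample variances and covariances s[i,j] = (1/(n-1)) · Σ_k (x_{k,i} - mean_i) · (x_{k,j} - mean_j), with n-1 = 3:
  s[U,U] = ((-2.25)·(-2.25) + (-1.25)·(-1.25) + (0.75)·(0.75) + (2.75)·(2.75)) / 3 = 14.75/3 = 4.9167
  s[U,V] = ((-2.25)·(2) + (-1.25)·(0) + (0.75)·(-3) + (2.75)·(1)) / 3 = -4/3 = -1.3333
  s[V,V] = ((2)·(2) + (0)·(0) + (-3)·(-3) + (1)·(1)) / 3 = 14/3 = 4.6667
  Sample standard deviations s_i = √(s[i,i]):
  s(U) = √(4.9167) = 2.2174
  s(V) = √(4.6667) = 2.1602

Step 3 — r_{ij} = s_{ij} / (s_i · s_j):
  r[U,U] = 1 (diagonal).
  r[U,V] = -1.3333 / (2.2174 · 2.1602) = -1.3333 / 4.79 = -0.2784
  r[V,V] = 1 (diagonal).

R is symmetric with unit diagonal. Assembling:

R = [[1, -0.2784],
 [-0.2784, 1]]


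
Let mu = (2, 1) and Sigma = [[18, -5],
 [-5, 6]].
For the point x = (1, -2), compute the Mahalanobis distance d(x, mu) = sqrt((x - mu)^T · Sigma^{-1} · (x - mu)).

Step 1 — centre the observation: (x - mu) = (-1, -3).

Step 2 — invert Sigma. det(Sigma) = 18·6 - (-5)² = 83.
  Sigma^{-1} = (1/det) · [[d, -b], [-b, a]] = [[0.0723, 0.0602],
 [0.0602, 0.2169]].

Step 3 — form the quadratic (x - mu)^T · Sigma^{-1} · (x - mu):
  Sigma^{-1} · (x - mu) = (-0.253, -0.7108).
  (x - mu)^T · [Sigma^{-1} · (x - mu)] = (-1)·(-0.253) + (-3)·(-0.7108) = 2.3855.

Step 4 — take square root: d = √(2.3855) ≈ 1.5445.

d(x, mu) = √(2.3855) ≈ 1.5445


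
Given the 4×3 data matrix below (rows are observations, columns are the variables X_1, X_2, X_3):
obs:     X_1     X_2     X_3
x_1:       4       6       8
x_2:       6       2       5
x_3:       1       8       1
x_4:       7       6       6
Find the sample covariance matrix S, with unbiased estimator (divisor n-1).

Step 1 — column means:
  mean(X_1) = (4 + 6 + 1 + 7) / 4 = 18/4 = 4.5
  mean(X_2) = (6 + 2 + 8 + 6) / 4 = 22/4 = 5.5
  mean(X_3) = (8 + 5 + 1 + 6) / 4 = 20/4 = 5

Step 2 — sample covariance S[i,j] = (1/(n-1)) · Σ_k (x_{k,i} - mean_i) · (x_{k,j} - mean_j), with n-1 = 3.
  S[X_1,X_1] = ((-0.5)·(-0.5) + (1.5)·(1.5) + (-3.5)·(-3.5) + (2.5)·(2.5)) / 3 = 21/3 = 7
  S[X_1,X_2] = ((-0.5)·(0.5) + (1.5)·(-3.5) + (-3.5)·(2.5) + (2.5)·(0.5)) / 3 = -13/3 = -4.3333
  S[X_1,X_3] = ((-0.5)·(3) + (1.5)·(0) + (-3.5)·(-4) + (2.5)·(1)) / 3 = 15/3 = 5
  S[X_2,X_2] = ((0.5)·(0.5) + (-3.5)·(-3.5) + (2.5)·(2.5) + (0.5)·(0.5)) / 3 = 19/3 = 6.3333
  S[X_2,X_3] = ((0.5)·(3) + (-3.5)·(0) + (2.5)·(-4) + (0.5)·(1)) / 3 = -8/3 = -2.6667
  S[X_3,X_3] = ((3)·(3) + (0)·(0) + (-4)·(-4) + (1)·(1)) / 3 = 26/3 = 8.6667

S is symmetric (S[j,i] = S[i,j]). Assembling:

S = [[7, -4.3333, 5],
 [-4.3333, 6.3333, -2.6667],
 [5, -2.6667, 8.6667]]


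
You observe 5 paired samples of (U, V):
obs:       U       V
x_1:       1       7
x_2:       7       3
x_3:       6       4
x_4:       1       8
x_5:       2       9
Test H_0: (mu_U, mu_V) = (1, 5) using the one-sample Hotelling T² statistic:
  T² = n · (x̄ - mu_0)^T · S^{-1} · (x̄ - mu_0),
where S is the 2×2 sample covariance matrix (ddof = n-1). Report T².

Step 1 — sample mean vector:
  mean(U) = (1 + 7 + 6 + 1 + 2) / 5 = 17/5 = 3.4
  mean(V) = (7 + 3 + 4 + 8 + 9) / 5 = 31/5 = 6.2
  x̄ = (3.4, 6.2),  deviation x̄ - mu_0 = (3.4, 6.2) - (1, 5) = (2.4, 1.2).

Step 2 — sample covariance matrix, S[i,j] = (1/(n-1)) · Σ_k (x_{k,i} - mean_i) · (x_{k,j} - mean_j), divisor n-1 = 4:
  S[U,U] = ((-2.4)·(-2.4) + (3.6)·(3.6) + (2.6)·(2.6) + (-2.4)·(-2.4) + (-1.4)·(-1.4)) / 4 = 33.2/4 = 8.3
  S[U,V] = ((-2.4)·(0.8) + (3.6)·(-3.2) + (2.6)·(-2.2) + (-2.4)·(1.8) + (-1.4)·(2.8)) / 4 = -27.4/4 = -6.85
  S[V,V] = ((0.8)·(0.8) + (-3.2)·(-3.2) + (-2.2)·(-2.2) + (1.8)·(1.8) + (2.8)·(2.8)) / 4 = 26.8/4 = 6.7
  S = [[8.3, -6.85],
 [-6.85, 6.7]].

Step 3 — invert S. det(S) = 8.3·6.7 - (-6.85)² = 8.6875.
  S^{-1} = (1/det) · [[d, -b], [-b, a]] = [[0.7712, 0.7885],
 [0.7885, 0.9554]].

Step 4 — quadratic form (x̄ - mu_0)^T · S^{-1} · (x̄ - mu_0):
  S^{-1} · (x̄ - mu_0) = (2.7971, 3.0388),
  (x̄ - mu_0)^T · [...] = (2.4)·(2.7971) + (1.2)·(3.0388) = 10.3597.

Step 5 — scale by n: T² = 5 · 10.3597 = 51.7986.

T² ≈ 51.7986


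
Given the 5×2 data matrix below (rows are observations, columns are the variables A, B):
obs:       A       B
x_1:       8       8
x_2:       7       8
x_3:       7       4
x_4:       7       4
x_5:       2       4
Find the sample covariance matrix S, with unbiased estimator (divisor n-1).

Step 1 — column means:
  mean(A) = (8 + 7 + 7 + 7 + 2) / 5 = 31/5 = 6.2
  mean(B) = (8 + 8 + 4 + 4 + 4) / 5 = 28/5 = 5.6

Step 2 — sample covariance S[i,j] = (1/(n-1)) · Σ_k (x_{k,i} - mean_i) · (x_{k,j} - mean_j), with n-1 = 4.
  S[A,A] = ((1.8)·(1.8) + (0.8)·(0.8) + (0.8)·(0.8) + (0.8)·(0.8) + (-4.2)·(-4.2)) / 4 = 22.8/4 = 5.7
  S[A,B] = ((1.8)·(2.4) + (0.8)·(2.4) + (0.8)·(-1.6) + (0.8)·(-1.6) + (-4.2)·(-1.6)) / 4 = 10.4/4 = 2.6
  S[B,B] = ((2.4)·(2.4) + (2.4)·(2.4) + (-1.6)·(-1.6) + (-1.6)·(-1.6) + (-1.6)·(-1.6)) / 4 = 19.2/4 = 4.8

S is symmetric (S[j,i] = S[i,j]). Assembling:

S = [[5.7, 2.6],
 [2.6, 4.8]]


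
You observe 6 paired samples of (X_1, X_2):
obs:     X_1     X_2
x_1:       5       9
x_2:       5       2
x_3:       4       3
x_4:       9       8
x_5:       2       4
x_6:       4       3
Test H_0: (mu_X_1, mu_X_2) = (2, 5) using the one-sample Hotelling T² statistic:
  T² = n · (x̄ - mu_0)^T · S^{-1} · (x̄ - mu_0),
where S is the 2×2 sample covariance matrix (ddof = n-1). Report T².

Step 1 — sample mean vector:
  mean(X_1) = (5 + 5 + 4 + 9 + 2 + 4) / 6 = 29/6 = 4.8333
  mean(X_2) = (9 + 2 + 3 + 8 + 4 + 3) / 6 = 29/6 = 4.8333
  x̄ = (4.8333, 4.8333),  deviation x̄ - mu_0 = (4.8333, 4.8333) - (2, 5) = (2.8333, -0.1667).

Step 2 — sample covariance matrix, S[i,j] = (1/(n-1)) · Σ_k (x_{k,i} - mean_i) · (x_{k,j} - mean_j), divisor n-1 = 5:
  S[X_1,X_1] = ((0.1667)·(0.1667) + (0.1667)·(0.1667) + (-0.8333)·(-0.8333) + (4.1667)·(4.1667) + (-2.8333)·(-2.8333) + (-0.8333)·(-0.8333)) / 5 = 26.8333/5 = 5.3667
  S[X_1,X_2] = ((0.1667)·(4.1667) + (0.1667)·(-2.8333) + (-0.8333)·(-1.8333) + (4.1667)·(3.1667) + (-2.8333)·(-0.8333) + (-0.8333)·(-1.8333)) / 5 = 18.8333/5 = 3.7667
  S[X_2,X_2] = ((4.1667)·(4.1667) + (-2.8333)·(-2.8333) + (-1.8333)·(-1.8333) + (3.1667)·(3.1667) + (-0.8333)·(-0.8333) + (-1.8333)·(-1.8333)) / 5 = 42.8333/5 = 8.5667
  S = [[5.3667, 3.7667],
 [3.7667, 8.5667]].

Step 3 — invert S. det(S) = 5.3667·8.5667 - (3.7667)² = 31.7867.
  S^{-1} = (1/det) · [[d, -b], [-b, a]] = [[0.2695, -0.1185],
 [-0.1185, 0.1688]].

Step 4 — quadratic form (x̄ - mu_0)^T · S^{-1} · (x̄ - mu_0):
  S^{-1} · (x̄ - mu_0) = (0.7833, -0.3639),
  (x̄ - mu_0)^T · [...] = (2.8333)·(0.7833) + (-0.1667)·(-0.3639) = 2.2801.

Step 5 — scale by n: T² = 6 · 2.2801 = 13.6808.

T² ≈ 13.6808


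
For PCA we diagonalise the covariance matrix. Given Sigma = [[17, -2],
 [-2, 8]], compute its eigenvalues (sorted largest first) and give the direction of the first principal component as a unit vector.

Step 1 — characteristic polynomial of 2×2 Sigma:
  det(Sigma - λI) = λ² - trace · λ + det = 0.
  trace = 17 + 8 = 25, det = 17·8 - (-2)² = 132.
Step 2 — discriminant:
  Δ = trace² - 4·det = 625 - 528 = 97.
Step 3 — eigenvalues:
  λ = (trace ± √Δ)/2 = (25 ± 9.8489)/2,
  λ_1 = 17.4244,  λ_2 = 7.5756.

Step 4 — unit eigenvector for λ_1: solve (Sigma - λ_1 I)v = 0. First row:
  (17 - 17.4244)·v_x + (-2)·v_y = 0, i.e. (-0.4244)·v_x + (-2)·v_y = 0,
  so v ∝ (b, λ_1 - a) = (-2, 0.4244); multiply by -1 so the first entry is positive: u = (2, -0.4244).
  ||u|| = √((2)² + (-0.4244)²) = √(4.1801) ≈ 2.0445,
  v_1 = u/||u|| ≈ (0.9782, -0.2076) (||v_1|| = 1).

λ_1 = 17.4244,  λ_2 = 7.5756;  v_1 ≈ (0.9782, -0.2076)


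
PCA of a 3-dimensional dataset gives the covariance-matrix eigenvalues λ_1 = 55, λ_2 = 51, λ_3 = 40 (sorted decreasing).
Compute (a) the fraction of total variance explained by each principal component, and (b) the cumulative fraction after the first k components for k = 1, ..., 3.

Step 1 — total variance = trace(Sigma) = Σ λ_i = 55 + 51 + 40 = 146.

Step 2 — fraction explained by component i = λ_i / Σ λ:
  PC1: 55/146 = 0.3767
  PC2: 51/146 = 0.3493
  PC3: 40/146 = 0.274

Step 3 — cumulative fraction after k components = (λ_1 + ... + λ_k) / Σ λ:
  k = 1: 55/146 = 0.3767
  k = 2: (55 + 51)/146 = 106/146 = 0.726
  k = 3: (55 + 51 + 40)/146 = 146/146 = 1

Summary (fraction, with percent):

explained: PC1 0.3767 (37.67%), PC2 0.3493 (34.93%), PC3 0.274 (27.4%);  cumulative: 0.3767, 0.726, 1


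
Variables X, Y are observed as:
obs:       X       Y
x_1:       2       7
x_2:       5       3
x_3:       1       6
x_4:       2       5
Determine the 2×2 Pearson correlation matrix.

Step 1 — column means:
  mean(X) = (2 + 5 + 1 + 2) / 4 = 10/4 = 2.5
  mean(Y) = (7 + 3 + 6 + 5) / 4 = 21/4 = 5.25

Step 2 — sample variances and covariances s[i,j] = (1/(n-1)) · Σ_k (x_{k,i} - mean_i) · (x_{k,j} - mean_j), with n-1 = 3:
  s[X,X] = ((-0.5)·(-0.5) + (2.5)·(2.5) + (-1.5)·(-1.5) + (-0.5)·(-0.5)) / 3 = 9/3 = 3
  s[X,Y] = ((-0.5)·(1.75) + (2.5)·(-2.25) + (-1.5)·(0.75) + (-0.5)·(-0.25)) / 3 = -7.5/3 = -2.5
  s[Y,Y] = ((1.75)·(1.75) + (-2.25)·(-2.25) + (0.75)·(0.75) + (-0.25)·(-0.25)) / 3 = 8.75/3 = 2.9167
  Sample standard deviations s_i = √(s[i,i]):
  s(X) = √(3) = 1.7321
  s(Y) = √(2.9167) = 1.7078

Step 3 — r_{ij} = s_{ij} / (s_i · s_j):
  r[X,X] = 1 (diagonal).
  r[X,Y] = -2.5 / (1.7321 · 1.7078) = -2.5 / 2.958 = -0.8452
  r[Y,Y] = 1 (diagonal).

R is symmetric with unit diagonal. Assembling:

R = [[1, -0.8452],
 [-0.8452, 1]]


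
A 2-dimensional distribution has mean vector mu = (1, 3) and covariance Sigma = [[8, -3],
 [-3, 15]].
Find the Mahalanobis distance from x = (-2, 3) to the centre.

Step 1 — centre the observation: (x - mu) = (-3, 0).

Step 2 — invert Sigma. det(Sigma) = 8·15 - (-3)² = 111.
  Sigma^{-1} = (1/det) · [[d, -b], [-b, a]] = [[0.1351, 0.027],
 [0.027, 0.0721]].

Step 3 — form the quadratic (x - mu)^T · Sigma^{-1} · (x - mu):
  Sigma^{-1} · (x - mu) = (-0.4054, -0.0811).
  (x - mu)^T · [Sigma^{-1} · (x - mu)] = (-3)·(-0.4054) + (0)·(-0.0811) = 1.2162.

Step 4 — take square root: d = √(1.2162) ≈ 1.1028.

d(x, mu) = √(1.2162) ≈ 1.1028


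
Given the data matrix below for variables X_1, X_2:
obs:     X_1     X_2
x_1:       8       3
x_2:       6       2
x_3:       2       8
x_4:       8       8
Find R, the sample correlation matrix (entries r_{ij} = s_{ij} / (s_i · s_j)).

Step 1 — column means:
  mean(X_1) = (8 + 6 + 2 + 8) / 4 = 24/4 = 6
  mean(X_2) = (3 + 2 + 8 + 8) / 4 = 21/4 = 5.25

Step 2 — sample variances and covariances s[i,j] = (1/(n-1)) · Σ_k (x_{k,i} - mean_i) · (x_{k,j} - mean_j), with n-1 = 3:
  s[X_1,X_1] = ((2)·(2) + (0)·(0) + (-4)·(-4) + (2)·(2)) / 3 = 24/3 = 8
  s[X_1,X_2] = ((2)·(-2.25) + (0)·(-3.25) + (-4)·(2.75) + (2)·(2.75)) / 3 = -10/3 = -3.3333
  s[X_2,X_2] = ((-2.25)·(-2.25) + (-3.25)·(-3.25) + (2.75)·(2.75) + (2.75)·(2.75)) / 3 = 30.75/3 = 10.25
  Sample standard deviations s_i = √(s[i,i]):
  s(X_1) = √(8) = 2.8284
  s(X_2) = √(10.25) = 3.2016

Step 3 — r_{ij} = s_{ij} / (s_i · s_j):
  r[X_1,X_1] = 1 (diagonal).
  r[X_1,X_2] = -3.3333 / (2.8284 · 3.2016) = -3.3333 / 9.0554 = -0.3681
  r[X_2,X_2] = 1 (diagonal).

R is symmetric with unit diagonal. Assembling:

R = [[1, -0.3681],
 [-0.3681, 1]]


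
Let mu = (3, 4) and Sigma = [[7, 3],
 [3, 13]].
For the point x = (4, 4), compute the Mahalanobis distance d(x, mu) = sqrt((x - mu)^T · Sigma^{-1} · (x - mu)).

Step 1 — centre the observation: (x - mu) = (1, 0).

Step 2 — invert Sigma. det(Sigma) = 7·13 - (3)² = 82.
  Sigma^{-1} = (1/det) · [[d, -b], [-b, a]] = [[0.1585, -0.0366],
 [-0.0366, 0.0854]].

Step 3 — form the quadratic (x - mu)^T · Sigma^{-1} · (x - mu):
  Sigma^{-1} · (x - mu) = (0.1585, -0.0366).
  (x - mu)^T · [Sigma^{-1} · (x - mu)] = (1)·(0.1585) + (0)·(-0.0366) = 0.1585.

Step 4 — take square root: d = √(0.1585) ≈ 0.3982.

d(x, mu) = √(0.1585) ≈ 0.3982


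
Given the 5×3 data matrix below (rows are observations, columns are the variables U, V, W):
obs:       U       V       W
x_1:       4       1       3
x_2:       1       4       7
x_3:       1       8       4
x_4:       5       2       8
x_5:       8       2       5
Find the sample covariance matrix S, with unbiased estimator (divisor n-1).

Step 1 — column means:
  mean(U) = (4 + 1 + 1 + 5 + 8) / 5 = 19/5 = 3.8
  mean(V) = (1 + 4 + 8 + 2 + 2) / 5 = 17/5 = 3.4
  mean(W) = (3 + 7 + 4 + 8 + 5) / 5 = 27/5 = 5.4

Step 2 — sample covariance S[i,j] = (1/(n-1)) · Σ_k (x_{k,i} - mean_i) · (x_{k,j} - mean_j), with n-1 = 4.
  S[U,U] = ((0.2)·(0.2) + (-2.8)·(-2.8) + (-2.8)·(-2.8) + (1.2)·(1.2) + (4.2)·(4.2)) / 4 = 34.8/4 = 8.7
  S[U,V] = ((0.2)·(-2.4) + (-2.8)·(0.6) + (-2.8)·(4.6) + (1.2)·(-1.4) + (4.2)·(-1.4)) / 4 = -22.6/4 = -5.65
  S[U,W] = ((0.2)·(-2.4) + (-2.8)·(1.6) + (-2.8)·(-1.4) + (1.2)·(2.6) + (4.2)·(-0.4)) / 4 = 0.4/4 = 0.1
  S[V,V] = ((-2.4)·(-2.4) + (0.6)·(0.6) + (4.6)·(4.6) + (-1.4)·(-1.4) + (-1.4)·(-1.4)) / 4 = 31.2/4 = 7.8
  S[V,W] = ((-2.4)·(-2.4) + (0.6)·(1.6) + (4.6)·(-1.4) + (-1.4)·(2.6) + (-1.4)·(-0.4)) / 4 = -2.8/4 = -0.7
  S[W,W] = ((-2.4)·(-2.4) + (1.6)·(1.6) + (-1.4)·(-1.4) + (2.6)·(2.6) + (-0.4)·(-0.4)) / 4 = 17.2/4 = 4.3

S is symmetric (S[j,i] = S[i,j]). Assembling:

S = [[8.7, -5.65, 0.1],
 [-5.65, 7.8, -0.7],
 [0.1, -0.7, 4.3]]


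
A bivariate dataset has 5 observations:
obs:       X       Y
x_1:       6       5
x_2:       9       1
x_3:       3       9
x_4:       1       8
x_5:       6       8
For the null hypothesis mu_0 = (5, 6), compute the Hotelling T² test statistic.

Step 1 — sample mean vector:
  mean(X) = (6 + 9 + 3 + 1 + 6) / 5 = 25/5 = 5
  mean(Y) = (5 + 1 + 9 + 8 + 8) / 5 = 31/5 = 6.2
  x̄ = (5, 6.2),  deviation x̄ - mu_0 = (5, 6.2) - (5, 6) = (0, 0.2).

Step 2 — sample covariance matrix, S[i,j] = (1/(n-1)) · Σ_k (x_{k,i} - mean_i) · (x_{k,j} - mean_j), divisor n-1 = 4:
  S[X,X] = ((1)·(1) + (4)·(4) + (-2)·(-2) + (-4)·(-4) + (1)·(1)) / 4 = 38/4 = 9.5
  S[X,Y] = ((1)·(-1.2) + (4)·(-5.2) + (-2)·(2.8) + (-4)·(1.8) + (1)·(1.8)) / 4 = -33/4 = -8.25
  S[Y,Y] = ((-1.2)·(-1.2) + (-5.2)·(-5.2) + (2.8)·(2.8) + (1.8)·(1.8) + (1.8)·(1.8)) / 4 = 42.8/4 = 10.7
  S = [[9.5, -8.25],
 [-8.25, 10.7]].

Step 3 — invert S. det(S) = 9.5·10.7 - (-8.25)² = 33.5875.
  S^{-1} = (1/det) · [[d, -b], [-b, a]] = [[0.3186, 0.2456],
 [0.2456, 0.2828]].

Step 4 — quadratic form (x̄ - mu_0)^T · S^{-1} · (x̄ - mu_0):
  S^{-1} · (x̄ - mu_0) = (0.0491, 0.0566),
  (x̄ - mu_0)^T · [...] = (0)·(0.0491) + (0.2)·(0.0566) = 0.0113.

Step 5 — scale by n: T² = 5 · 0.0113 = 0.0566.

T² ≈ 0.0566


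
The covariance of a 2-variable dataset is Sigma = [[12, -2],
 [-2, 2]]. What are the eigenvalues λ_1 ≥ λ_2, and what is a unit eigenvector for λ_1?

Step 1 — characteristic polynomial of 2×2 Sigma:
  det(Sigma - λI) = λ² - trace · λ + det = 0.
  trace = 12 + 2 = 14, det = 12·2 - (-2)² = 20.
Step 2 — discriminant:
  Δ = trace² - 4·det = 196 - 80 = 116.
Step 3 — eigenvalues:
  λ = (trace ± √Δ)/2 = (14 ± 10.7703)/2,
  λ_1 = 12.3852,  λ_2 = 1.6148.

Step 4 — unit eigenvector for λ_1: solve (Sigma - λ_1 I)v = 0. First row:
  (12 - 12.3852)·v_x + (-2)·v_y = 0, i.e. (-0.3852)·v_x + (-2)·v_y = 0,
  so v ∝ (b, λ_1 - a) = (-2, 0.3852); multiply by -1 so the first entry is positive: u = (2, -0.3852).
  ||u|| = √((2)² + (-0.3852)²) = √(4.1484) ≈ 2.0368,
  v_1 = u/||u|| ≈ (0.982, -0.1891) (||v_1|| = 1).

λ_1 = 12.3852,  λ_2 = 1.6148;  v_1 ≈ (0.982, -0.1891)


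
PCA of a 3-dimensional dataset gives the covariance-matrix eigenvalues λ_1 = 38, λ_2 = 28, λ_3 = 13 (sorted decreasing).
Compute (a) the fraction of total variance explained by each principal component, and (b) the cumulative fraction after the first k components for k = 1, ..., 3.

Step 1 — total variance = trace(Sigma) = Σ λ_i = 38 + 28 + 13 = 79.

Step 2 — fraction explained by component i = λ_i / Σ λ:
  PC1: 38/79 = 0.481
  PC2: 28/79 = 0.3544
  PC3: 13/79 = 0.1646

Step 3 — cumulative fraction after k components = (λ_1 + ... + λ_k) / Σ λ:
  k = 1: 38/79 = 0.481
  k = 2: (38 + 28)/79 = 66/79 = 0.8354
  k = 3: (38 + 28 + 13)/79 = 79/79 = 1

Summary (fraction, with percent):

explained: PC1 0.481 (48.1%), PC2 0.3544 (35.44%), PC3 0.1646 (16.46%);  cumulative: 0.481, 0.8354, 1


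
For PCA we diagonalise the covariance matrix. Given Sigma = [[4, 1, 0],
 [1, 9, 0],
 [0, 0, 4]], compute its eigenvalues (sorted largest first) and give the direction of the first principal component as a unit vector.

Step 1 — characteristic polynomial p(λ) = det(λI - Sigma) = λ³ - tr·λ² + c_1·λ - det, where tr = trace, c_1 = sum of the principal 2×2 minors, det = det(Sigma):
  tr = 4 + 9 + 4 = 17,
  c_1 = (4·9 - (1)²) + (4·4 - (0)²) + (9·4 - (0)²) = 35 + 16 + 36 = 87,
  det = 4·(9·4 - (0)²) - (1)·((1)·4 - (0)·(0)) + (0)·((1)·(0) - 9·(0)) = 4·(36) - (1)·(4) + (0)·(0) = 140.
  So p(λ) = λ³ - 17λ² + 87λ - 140.
Step 2 — look for an integer root (rational root theorem: any rational root is an integer divisor of 140). Testing λ = 4:
  p(4) = 64 - 272 + 348 - 140 = 0  ✓
  Dividing out (λ - 4): p(λ) = (λ - 4)(λ² - 13λ + 35).
Step 3 — remaining eigenvalues from the quadratic λ² - 13λ + 35 = 0:
  Δ = 13² - 4·35 = 169 - 140 = 29,  λ = (13 ± √29)/2 = (13 ± 5.3852)/2 ≈ 9.1926 or 3.8074.
  Sorted: λ_1 = 9.1926,  λ_2 = 4,  λ_3 = 3.8074  (check: sum = 17 = tr ✓).

Step 4 — unit eigenvector for λ_1 ≈ 9.1926: v spans the null space of (Sigma - λ_1 I), whose rows are
  r_1 = (-5.1926, 1, 0),  r_2 = (1, -0.1926, 0),  r_3 = (0, 0, -5.1926).
  v is orthogonal to every row, so take v ∝ r_1 × r_3 = ((1)·(-5.1926) - (0)·(0), (0)·(0) - (-5.1926)·(-5.1926), (-5.1926)·(0) - (1)·(0)) ≈ (-5.1926, -26.9629, 0).
  Rescale (multiply by -1 so the first nonzero entry is positive): u = (5.1926, 26.9629, 0).
  ||u|| = √((5.1926)² + (26.9629)² + (0)²) = √(753.9615) ≈ 27.4584,  v_1 = u/||u|| ≈ (0.1891, 0.982, 0) (||v_1|| = 1).

λ_1 = 9.1926,  λ_2 = 4,  λ_3 = 3.8074;  v_1 ≈ (0.1891, 0.982, 0)


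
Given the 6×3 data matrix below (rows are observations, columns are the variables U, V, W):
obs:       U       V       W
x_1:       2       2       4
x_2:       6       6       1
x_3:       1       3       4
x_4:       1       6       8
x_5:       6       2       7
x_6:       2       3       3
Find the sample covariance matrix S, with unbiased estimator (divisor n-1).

Step 1 — column means:
  mean(U) = (2 + 6 + 1 + 1 + 6 + 2) / 6 = 18/6 = 3
  mean(V) = (2 + 6 + 3 + 6 + 2 + 3) / 6 = 22/6 = 3.6667
  mean(W) = (4 + 1 + 4 + 8 + 7 + 3) / 6 = 27/6 = 4.5

Step 2 — sample covariance S[i,j] = (1/(n-1)) · Σ_k (x_{k,i} - mean_i) · (x_{k,j} - mean_j), with n-1 = 5.
  S[U,U] = ((-1)·(-1) + (3)·(3) + (-2)·(-2) + (-2)·(-2) + (3)·(3) + (-1)·(-1)) / 5 = 28/5 = 5.6
  S[U,V] = ((-1)·(-1.6667) + (3)·(2.3333) + (-2)·(-0.6667) + (-2)·(2.3333) + (3)·(-1.6667) + (-1)·(-0.6667)) / 5 = 1/5 = 0.2
  S[U,W] = ((-1)·(-0.5) + (3)·(-3.5) + (-2)·(-0.5) + (-2)·(3.5) + (3)·(2.5) + (-1)·(-1.5)) / 5 = -7/5 = -1.4
  S[V,V] = ((-1.6667)·(-1.6667) + (2.3333)·(2.3333) + (-0.6667)·(-0.6667) + (2.3333)·(2.3333) + (-1.6667)·(-1.6667) + (-0.6667)·(-0.6667)) / 5 = 17.3333/5 = 3.4667
  S[V,W] = ((-1.6667)·(-0.5) + (2.3333)·(-3.5) + (-0.6667)·(-0.5) + (2.3333)·(3.5) + (-1.6667)·(2.5) + (-0.6667)·(-1.5)) / 5 = -2/5 = -0.4
  S[W,W] = ((-0.5)·(-0.5) + (-3.5)·(-3.5) + (-0.5)·(-0.5) + (3.5)·(3.5) + (2.5)·(2.5) + (-1.5)·(-1.5)) / 5 = 33.5/5 = 6.7

S is symmetric (S[j,i] = S[i,j]). Assembling:

S = [[5.6, 0.2, -1.4],
 [0.2, 3.4667, -0.4],
 [-1.4, -0.4, 6.7]]


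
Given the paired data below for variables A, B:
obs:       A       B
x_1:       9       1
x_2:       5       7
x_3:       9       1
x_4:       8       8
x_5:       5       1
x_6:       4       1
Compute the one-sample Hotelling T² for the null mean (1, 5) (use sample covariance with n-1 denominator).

Step 1 — sample mean vector:
  mean(A) = (9 + 5 + 9 + 8 + 5 + 4) / 6 = 40/6 = 6.6667
  mean(B) = (1 + 7 + 1 + 8 + 1 + 1) / 6 = 19/6 = 3.1667
  x̄ = (6.6667, 3.1667),  deviation x̄ - mu_0 = (6.6667, 3.1667) - (1, 5) = (5.6667, -1.8333).

Step 2 — sample covariance matrix, S[i,j] = (1/(n-1)) · Σ_k (x_{k,i} - mean_i) · (x_{k,j} - mean_j), divisor n-1 = 5:
  S[A,A] = ((2.3333)·(2.3333) + (-1.6667)·(-1.6667) + (2.3333)·(2.3333) + (1.3333)·(1.3333) + (-1.6667)·(-1.6667) + (-2.6667)·(-2.6667)) / 5 = 25.3333/5 = 5.0667
  S[A,B] = ((2.3333)·(-2.1667) + (-1.6667)·(3.8333) + (2.3333)·(-2.1667) + (1.3333)·(4.8333) + (-1.6667)·(-2.1667) + (-2.6667)·(-2.1667)) / 5 = -0.6667/5 = -0.1333
  S[B,B] = ((-2.1667)·(-2.1667) + (3.8333)·(3.8333) + (-2.1667)·(-2.1667) + (4.8333)·(4.8333) + (-2.1667)·(-2.1667) + (-2.1667)·(-2.1667)) / 5 = 56.8333/5 = 11.3667
  S = [[5.0667, -0.1333],
 [-0.1333, 11.3667]].

Step 3 — invert S. det(S) = 5.0667·11.3667 - (-0.1333)² = 57.5733.
  S^{-1} = (1/det) · [[d, -b], [-b, a]] = [[0.1974, 0.0023],
 [0.0023, 0.088]].

Step 4 — quadratic form (x̄ - mu_0)^T · S^{-1} · (x̄ - mu_0):
  S^{-1} · (x̄ - mu_0) = (1.1145, -0.1482),
  (x̄ - mu_0)^T · [...] = (5.6667)·(1.1145) + (-1.8333)·(-0.1482) = 6.5873.

Step 5 — scale by n: T² = 6 · 6.5873 = 39.5241.

T² ≈ 39.5241


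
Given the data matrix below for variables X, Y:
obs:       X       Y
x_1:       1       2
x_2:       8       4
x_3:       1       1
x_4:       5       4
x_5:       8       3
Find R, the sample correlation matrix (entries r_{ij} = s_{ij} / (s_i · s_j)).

Step 1 — column means:
  mean(X) = (1 + 8 + 1 + 5 + 8) / 5 = 23/5 = 4.6
  mean(Y) = (2 + 4 + 1 + 4 + 3) / 5 = 14/5 = 2.8

Step 2 — sample variances and covariances s[i,j] = (1/(n-1)) · Σ_k (x_{k,i} - mean_i) · (x_{k,j} - mean_j), with n-1 = 4:
  s[X,X] = ((-3.6)·(-3.6) + (3.4)·(3.4) + (-3.6)·(-3.6) + (0.4)·(0.4) + (3.4)·(3.4)) / 4 = 49.2/4 = 12.3
  s[X,Y] = ((-3.6)·(-0.8) + (3.4)·(1.2) + (-3.6)·(-1.8) + (0.4)·(1.2) + (3.4)·(0.2)) / 4 = 14.6/4 = 3.65
  s[Y,Y] = ((-0.8)·(-0.8) + (1.2)·(1.2) + (-1.8)·(-1.8) + (1.2)·(1.2) + (0.2)·(0.2)) / 4 = 6.8/4 = 1.7
  Sample standard deviations s_i = √(s[i,i]):
  s(X) = √(12.3) = 3.5071
  s(Y) = √(1.7) = 1.3038

Step 3 — r_{ij} = s_{ij} / (s_i · s_j):
  r[X,X] = 1 (diagonal).
  r[X,Y] = 3.65 / (3.5071 · 1.3038) = 3.65 / 4.5727 = 0.7982
  r[Y,Y] = 1 (diagonal).

R is symmetric with unit diagonal. Assembling:

R = [[1, 0.7982],
 [0.7982, 1]]


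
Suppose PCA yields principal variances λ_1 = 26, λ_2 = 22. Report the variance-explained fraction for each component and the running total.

Step 1 — total variance = trace(Sigma) = Σ λ_i = 26 + 22 = 48.

Step 2 — fraction explained by component i = λ_i / Σ λ:
  PC1: 26/48 = 0.5417
  PC2: 22/48 = 0.4583

Step 3 — cumulative fraction after k components = (λ_1 + ... + λ_k) / Σ λ:
  k = 1: 26/48 = 0.5417
  k = 2: (26 + 22)/48 = 48/48 = 1

Summary (fraction, with percent):

explained: PC1 0.5417 (54.17%), PC2 0.4583 (45.83%);  cumulative: 0.5417, 1


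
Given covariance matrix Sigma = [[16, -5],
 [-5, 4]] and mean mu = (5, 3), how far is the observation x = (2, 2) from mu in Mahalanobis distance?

Step 1 — centre the observation: (x - mu) = (-3, -1).

Step 2 — invert Sigma. det(Sigma) = 16·4 - (-5)² = 39.
  Sigma^{-1} = (1/det) · [[d, -b], [-b, a]] = [[0.1026, 0.1282],
 [0.1282, 0.4103]].

Step 3 — form the quadratic (x - mu)^T · Sigma^{-1} · (x - mu):
  Sigma^{-1} · (x - mu) = (-0.4359, -0.7949).
  (x - mu)^T · [Sigma^{-1} · (x - mu)] = (-3)·(-0.4359) + (-1)·(-0.7949) = 2.1026.

Step 4 — take square root: d = √(2.1026) ≈ 1.45.

d(x, mu) = √(2.1026) ≈ 1.45


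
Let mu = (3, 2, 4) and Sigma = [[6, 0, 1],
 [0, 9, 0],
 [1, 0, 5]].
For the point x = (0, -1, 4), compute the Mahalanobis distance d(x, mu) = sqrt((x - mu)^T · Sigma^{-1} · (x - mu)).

Step 1 — centre the observation: (x - mu) = (-3, -3, 0).

Step 2 — invert Sigma (cofactor / det for 3×3, or solve directly):
  Sigma^{-1} = [[0.1724, 0, -0.0345],
 [0, 0.1111, 0],
 [-0.0345, 0, 0.2069]].

Step 3 — form the quadratic (x - mu)^T · Sigma^{-1} · (x - mu):
  Sigma^{-1} · (x - mu) = (-0.5172, -0.3333, 0.1034).
  (x - mu)^T · [Sigma^{-1} · (x - mu)] = (-3)·(-0.5172) + (-3)·(-0.3333) + (0)·(0.1034) = 2.5517.

Step 4 — take square root: d = √(2.5517) ≈ 1.5974.

d(x, mu) = √(2.5517) ≈ 1.5974


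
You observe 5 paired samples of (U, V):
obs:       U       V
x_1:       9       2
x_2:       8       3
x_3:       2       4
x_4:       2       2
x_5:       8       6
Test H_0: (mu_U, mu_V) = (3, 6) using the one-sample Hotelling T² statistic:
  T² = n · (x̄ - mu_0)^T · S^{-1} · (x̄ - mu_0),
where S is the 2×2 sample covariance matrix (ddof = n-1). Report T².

Step 1 — sample mean vector:
  mean(U) = (9 + 8 + 2 + 2 + 8) / 5 = 29/5 = 5.8
  mean(V) = (2 + 3 + 4 + 2 + 6) / 5 = 17/5 = 3.4
  x̄ = (5.8, 3.4),  deviation x̄ - mu_0 = (5.8, 3.4) - (3, 6) = (2.8, -2.6).

Step 2 — sample covariance matrix, S[i,j] = (1/(n-1)) · Σ_k (x_{k,i} - mean_i) · (x_{k,j} - mean_j), divisor n-1 = 4:
  S[U,U] = ((3.2)·(3.2) + (2.2)·(2.2) + (-3.8)·(-3.8) + (-3.8)·(-3.8) + (2.2)·(2.2)) / 4 = 48.8/4 = 12.2
  S[U,V] = ((3.2)·(-1.4) + (2.2)·(-0.4) + (-3.8)·(0.6) + (-3.8)·(-1.4) + (2.2)·(2.6)) / 4 = 3.4/4 = 0.85
  S[V,V] = ((-1.4)·(-1.4) + (-0.4)·(-0.4) + (0.6)·(0.6) + (-1.4)·(-1.4) + (2.6)·(2.6)) / 4 = 11.2/4 = 2.8
  S = [[12.2, 0.85],
 [0.85, 2.8]].

Step 3 — invert S. det(S) = 12.2·2.8 - (0.85)² = 33.4375.
  S^{-1} = (1/det) · [[d, -b], [-b, a]] = [[0.0837, -0.0254],
 [-0.0254, 0.3649]].

Step 4 — quadratic form (x̄ - mu_0)^T · S^{-1} · (x̄ - mu_0):
  S^{-1} · (x̄ - mu_0) = (0.3006, -1.0198),
  (x̄ - mu_0)^T · [...] = (2.8)·(0.3006) + (-2.6)·(-1.0198) = 3.4931.

Step 5 — scale by n: T² = 5 · 3.4931 = 17.4654.

T² ≈ 17.4654


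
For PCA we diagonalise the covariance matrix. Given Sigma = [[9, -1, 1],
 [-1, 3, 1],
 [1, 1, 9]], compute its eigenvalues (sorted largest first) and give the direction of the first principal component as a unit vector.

Step 1 — characteristic polynomial p(λ) = det(λI - Sigma) = λ³ - tr·λ² + c_1·λ - det, where tr = trace, c_1 = sum of the principal 2×2 minors, det = det(Sigma):
  tr = 9 + 3 + 9 = 21,
  c_1 = (9·3 - (-1)²) + (9·9 - (1)²) + (3·9 - (1)²) = 26 + 80 + 26 = 132,
  det = 9·(3·9 - (1)²) - (-1)·((-1)·9 - (1)·(1)) + (1)·((-1)·(1) - 3·(1)) = 9·(26) - (-1)·(-10) + (1)·(-4) = 220.
  So p(λ) = λ³ - 21λ² + 132λ - 220.
Step 2 — look for an integer root (rational root theorem: any rational root is an integer divisor of 220). Testing λ = 10:
  p(10) = 1000 - 2100 + 1320 - 220 = 0  ✓
  Dividing out (λ - 10): p(λ) = (λ - 10)(λ² - 11λ + 22).
Step 3 — remaining eigenvalues from the quadratic λ² - 11λ + 22 = 0:
  Δ = 11² - 4·22 = 121 - 88 = 33,  λ = (11 ± √33)/2 = (11 ± 5.7446)/2 ≈ 8.3723 or 2.6277.
  Sorted: λ_1 = 10,  λ_2 = 8.3723,  λ_3 = 2.6277  (check: sum = 21 = tr ✓).

Step 4 — unit eigenvector for λ_1 = 10: v spans the null space of (Sigma - λ_1 I), whose rows are
  r_1 = (-1, -1, 1),  r_2 = (-1, -7, 1),  r_3 = (1, 1, -1).
  v is orthogonal to every row, so take v ∝ r_1 × r_2 = ((-1)·(1) - (1)·(-7), (1)·(-1) - (-1)·(1), (-1)·(-7) - (-1)·(-1)) = (6, 0, 6).
  Rescale (divide by 6): u = (1, 0, 1).
  ||u|| = √((1)² + (0)² + (1)²) = √(2) ≈ 1.4142,  v_1 = u/||u|| ≈ (0.7071, 0, 0.7071) (||v_1|| = 1).

λ_1 = 10,  λ_2 = 8.3723,  λ_3 = 2.6277;  v_1 ≈ (0.7071, 0, 0.7071)


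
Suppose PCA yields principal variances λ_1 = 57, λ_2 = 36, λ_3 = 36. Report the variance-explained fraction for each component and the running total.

Step 1 — total variance = trace(Sigma) = Σ λ_i = 57 + 36 + 36 = 129.

Step 2 — fraction explained by component i = λ_i / Σ λ:
  PC1: 57/129 = 0.4419
  PC2: 36/129 = 0.2791
  PC3: 36/129 = 0.2791

Step 3 — cumulative fraction after k components = (λ_1 + ... + λ_k) / Σ λ:
  k = 1: 57/129 = 0.4419
  k = 2: (57 + 36)/129 = 93/129 = 0.7209
  k = 3: (57 + 36 + 36)/129 = 129/129 = 1

Summary (fraction, with percent):

explained: PC1 0.4419 (44.19%), PC2 0.2791 (27.91%), PC3 0.2791 (27.91%);  cumulative: 0.4419, 0.7209, 1


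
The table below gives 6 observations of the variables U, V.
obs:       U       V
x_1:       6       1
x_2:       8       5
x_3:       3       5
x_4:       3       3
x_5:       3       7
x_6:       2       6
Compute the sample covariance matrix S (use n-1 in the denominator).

Step 1 — column means:
  mean(U) = (6 + 8 + 3 + 3 + 3 + 2) / 6 = 25/6 = 4.1667
  mean(V) = (1 + 5 + 5 + 3 + 7 + 6) / 6 = 27/6 = 4.5

Step 2 — sample covariance S[i,j] = (1/(n-1)) · Σ_k (x_{k,i} - mean_i) · (x_{k,j} - mean_j), with n-1 = 5.
  S[U,U] = ((1.8333)·(1.8333) + (3.8333)·(3.8333) + (-1.1667)·(-1.1667) + (-1.1667)·(-1.1667) + (-1.1667)·(-1.1667) + (-2.1667)·(-2.1667)) / 5 = 26.8333/5 = 5.3667
  S[U,V] = ((1.8333)·(-3.5) + (3.8333)·(0.5) + (-1.1667)·(0.5) + (-1.1667)·(-1.5) + (-1.1667)·(2.5) + (-2.1667)·(1.5)) / 5 = -9.5/5 = -1.9
  S[V,V] = ((-3.5)·(-3.5) + (0.5)·(0.5) + (0.5)·(0.5) + (-1.5)·(-1.5) + (2.5)·(2.5) + (1.5)·(1.5)) / 5 = 23.5/5 = 4.7

S is symmetric (S[j,i] = S[i,j]). Assembling:

S = [[5.3667, -1.9],
 [-1.9, 4.7]]
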